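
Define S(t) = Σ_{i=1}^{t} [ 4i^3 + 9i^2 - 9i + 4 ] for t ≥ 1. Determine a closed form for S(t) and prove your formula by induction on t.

We claim S(t) = t(t^3 + 5t^2 + t + 1) for all t ≥ 1.
When t = 1: S(1) = 8, and the closed form gives 8. They agree.
Inductive step: assume the claim holds for t = i, so S(i) = i(i^3 + 5i^2 + i + 1).
Then S(i+1) = S(i) + (4i^3 + 21i^2 + 21i + 8) = (i(i^3 + 5i^2 + i + 1)) + (4i^3 + 21i^2 + 21i + 8).
Simplifying, S(i+1) = (i + 1)(i^3 + 8i^2 + 14i + 8) = (i+1)((i+1)^3 + 5(i+1)^2 + (i+1) + 1),
which is the closed form with t = i+1.
Hence, by induction on t, the claim holds for every t ≥ 1.

S(t) = t(t^3 + 5t^2 + t + 1)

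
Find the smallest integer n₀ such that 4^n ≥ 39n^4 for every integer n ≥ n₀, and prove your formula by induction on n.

n₀ = 9

At n = 8: 65536 < 159744, so the inequality fails and n₀ ≥ 9. We prove 4^n ≥ 39n^4 for all n ≥ 9.
For the base case n = 9: 4^n = 262144 and 39n^4 = 255879, so 262144 ≥ 255879.
Inductive step: assume the claim holds for n = i, so 4^i ≥ 39i^4.
Then 4^(i + 1) = 4·(4^i) ≥ 4·(39i^4).
Also, for i ≥ 9 we have 4·(39i^4) ≥ 39(i+1)^4, since 4 ≥ (1 + 1/i)^4 for all i ≥ 9.
Combining, 4^(i + 1) ≥ 39(i+1)^4.
Hence, by induction on n, the claim holds for every n ≥ 9.
Hence the smallest such n₀ is 9.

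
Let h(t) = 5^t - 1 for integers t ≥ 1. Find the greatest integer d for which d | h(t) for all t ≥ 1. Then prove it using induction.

d = 4

Computing the first values: h(1) = 4 and h(2) = 24; gcd(4, 24) = 4, so d ≤ 4.
We prove 4 | 5^t - 1 for all t ≥ 1 by induction on t.
For the base case t = 1: h(1) = 4 = 4·(1), so 4 | h(1).
Suppose the result is true for t = m, i.e. 4 | h(m). Then
5^{m+1} − 1^{m+1} = 5·5^m − 1·1^m = 5·(5^m − 1^m) + (4)·1^m. The first term is divisible by 4 by the inductive hypothesis, and the second term (4)·1^m is divisible by 4 since 4 | 4. Hence 4 | h(m+1).
This completes the induction.
Therefore the largest such d is 4.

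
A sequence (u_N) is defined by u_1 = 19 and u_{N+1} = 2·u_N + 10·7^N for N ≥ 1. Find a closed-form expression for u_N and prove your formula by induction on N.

Computing the first terms: u_1 = 19, u_2 = 108, u_3 = 706. This suggests u_N = 5·2^(N - 1) + 2·7^N.
For the base case N = 1: the formula gives 19 = 19 = u_1.
Inductive step: assume the claim holds for N = r, so u_r = 5·2^(r - 1) + 2·7^r.
Then u_{r+1} = 2·u_r + 10·7^r = 2·(5·2^(r - 1) + 2·7^r) + 10·7^r = 5·2^r + 2·7^(r + 1) = 5·2^((r+1) - 1) + 2·7^(r+1),
which is the claimed formula at N = r+1.
Hence, by induction on N, the claim holds for every N ≥ 1.

u_N = 5·2^(N - 1) + 2·7^N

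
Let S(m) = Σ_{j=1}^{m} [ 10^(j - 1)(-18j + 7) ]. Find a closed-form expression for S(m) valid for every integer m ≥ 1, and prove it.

We claim S(m) = 10^m(-2m + 1) - 1 for all m ≥ 1.
Base step (m = 1): S(1) = -11, and the closed form gives -11. They agree.
For the inductive step, assume it holds for an arbitrary j ≥ 1, so S(j) = 10^j(-2j + 1) - 1.
Then S(j+1) = S(j) + (10^j(-18j - 11)) = (10^j(-2j + 1) - 1) + (10^j(-18j - 11)).
Simplifying, S(j+1) = -20·10^j·j - 10·10^j - 1 = 10^(j+1)(-2(j+1) + 1) - 1,
which is the closed form with m = j+1.
By induction, the statement is established for all m ≥ 1.

S(m) = 10^m(-2m + 1) - 1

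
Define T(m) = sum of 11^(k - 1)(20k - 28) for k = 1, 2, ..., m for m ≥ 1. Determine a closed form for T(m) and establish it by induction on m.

T(m) = 11^m(2m - 3) + 3

We claim T(m) = 11^m(2m - 3) + 3 for all m ≥ 1.
Base step (m = 1): T(1) = -8, and the closed form gives -8. They agree.
For the inductive step, assume it holds for an arbitrary k ≥ 1, so T(k) = 11^k(2k - 3) + 3.
Then T(k+1) = T(k) + (11^k(20k - 8)) = (11^k(2k - 3) + 3) + (11^k(20k - 8)).
Simplifying, T(k+1) = 22·11^k·k - 11·11^k + 3 = 11^(k+1)(2(k+1) - 3) + 3,
which is the closed form with m = k+1.
By the principle of mathematical induction, the result holds for all m ≥ 1.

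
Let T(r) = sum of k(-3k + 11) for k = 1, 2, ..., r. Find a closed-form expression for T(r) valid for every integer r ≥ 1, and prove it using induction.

We claim T(r) = -r(r - 5)(r + 1) for all r ≥ 1.
Base step (r = 1): T(1) = 8, and the closed form gives 8. They agree.
For the inductive step, assume it holds for an arbitrary k ≥ 1, so T(k) = k(-k^2 + 4k + 5).
Then T(k+1) = T(k) + (-(k + 1)(3k - 8)) = (k(-k^2 + 4k + 5)) + (-(k + 1)(3k - 8)).
Simplifying, T(k+1) = -(k - 4)(k + 1)(k + 2) = -(k+1)((k+1) - 5)((k+1) + 1),
which is the closed form with r = k+1.
This completes the induction.

T(r) = -r(r - 5)(r + 1)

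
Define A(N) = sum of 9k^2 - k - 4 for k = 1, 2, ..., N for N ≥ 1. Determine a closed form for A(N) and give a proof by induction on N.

A(N) = N(3N^2 + 4N - 3)

We claim A(N) = N(3N^2 + 4N - 3) for all N ≥ 1.
Base step (N = 1): A(1) = 4, and the closed form gives 4. They agree.
For the inductive step, assume it holds for an arbitrary k ≥ 1, so A(k) = k(3k^2 + 4k - 3).
Then A(k+1) = A(k) + (-k + 9(k + 1)^2 - 5) = (k(3k^2 + 4k - 3)) + (-k + 9(k + 1)^2 - 5).
Simplifying, A(k+1) = (k + 1)(3k^2 + 10k + 4) = (k+1)(3(k+1)^2 + 4(k+1) - 3),
which is the closed form with N = k+1.
By induction, the statement is established for all N ≥ 1.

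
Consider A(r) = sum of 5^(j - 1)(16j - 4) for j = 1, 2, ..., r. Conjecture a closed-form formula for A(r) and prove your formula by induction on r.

We claim A(r) = 2·5^r(2r - 1) + 2 for all r ≥ 1.
When r = 1: A(1) = 12, and the closed form gives 12. They agree.
Inductive step: suppose the statement holds for some j ≥ 1, so A(j) = 2·5^j(2j - 1) + 2.
Then A(j+1) = A(j) + (5^j(16j + 12)) = (2·5^j(2j - 1) + 2) + (5^j(16j + 12)).
Simplifying, A(j+1) = 20·5^j·j + 10·5^j + 2 = 2·5^(j+1)(2(j+1) - 1) + 2,
which is the closed form with r = j+1.
By the principle of mathematical induction, the result holds for all r ≥ 1.

A(r) = 2·5^r(2r - 1) + 2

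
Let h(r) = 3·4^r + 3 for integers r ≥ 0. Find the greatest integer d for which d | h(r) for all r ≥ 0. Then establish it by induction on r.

Computing the first values: h(0) = 6 and h(1) = 15; gcd(6, 15) = 3, so d ≤ 3.
We prove 3 | 3·4^r + 3 for all r ≥ 0 by induction on r.
For the base case r = 0: h(0) = 6 = 3·(2), so 3 | h(0).
For the inductive step, assume it holds for an arbitrary i ≥ 0, i.e. 3 | h(i). Then
h(i+1) = 3·4^(i+1) + 3 = 4·(3·4^i + 3) - 9 = 4·h(i) - 9. The first term is divisible by 3 by the inductive hypothesis, and -9 is divisible by 3. Hence 3 | h(i+1).
By induction, the statement is established for all r ≥ 0.
Therefore the largest such d is 3.

d = 3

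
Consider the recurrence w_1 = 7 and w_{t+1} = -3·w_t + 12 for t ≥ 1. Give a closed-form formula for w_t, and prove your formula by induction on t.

Computing the first terms: w_1 = 7, w_2 = -9, w_3 = 39. This suggests w_t = 4(-3)^(t - 1) + 3.
For the base case t = 1: the formula gives 7 = 7 = w_1.
Suppose the result is true for t = i, so w_i = 4(-3)^(i - 1) + 3.
Then w_{i+1} = -3·w_i + 12 = -3·(4(-3)^(i - 1) + 3) + 12 = 4(-3)^i + 3 = 4(-3)^((i+1) - 1) + 3,
which is the claimed formula at t = i+1.
By induction, the statement is established for all t ≥ 1.

w_t = 4(-3)^(t - 1) + 3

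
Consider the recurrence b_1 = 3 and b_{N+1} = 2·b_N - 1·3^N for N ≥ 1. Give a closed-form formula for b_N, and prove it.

b_N = 3·2^N - 3^N

Computing the first terms: b_1 = 3, b_2 = 3, b_3 = -3. This suggests b_N = 3·2^N - 3^N.
When N = 1: the formula gives 3 = 3 = b_1.
Suppose the result is true for N = k, so b_k = 3·2^k - 3^k.
Then b_{k+1} = 2·b_k - 1·3^k = 2·(3·2^k - 3^k) - 1·3^k = 3·2^(k + 1) - 3^(k + 1),
which is the claimed formula at N = k+1.
By the principle of mathematical induction, the result holds for all N ≥ 1.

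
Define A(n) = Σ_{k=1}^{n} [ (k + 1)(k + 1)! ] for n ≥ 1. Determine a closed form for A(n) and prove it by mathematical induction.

We claim A(n) = (n + 2)! - 2 for all n ≥ 1.
When n = 1: A(1) = 4, and the closed form gives 4. They agree.
Inductive step: suppose the statement holds for some k ≥ 1, so A(k) = (k + 2)! - 2.
Then A(k+1) = A(k) + ((k + 2)(k + 2)!) = ((k + 2)! - 2) + ((k + 2)(k + 2)!).
Simplifying, A(k+1) = ((k+1) + 2)! - 2,
which is the closed form with n = k+1.
This completes the induction.

A(n) = (n + 2)! - 2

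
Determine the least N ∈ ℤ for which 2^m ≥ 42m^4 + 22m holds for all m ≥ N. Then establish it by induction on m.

N = 24

At m = 23: 8388608 < 11753828, so the inequality fails and N ≥ 24. We prove 2^m ≥ 42m^4 + 22m for all m ≥ 24.
Base case (m = 24): 2^m = 16777216 and 42m^4 + 22m = 13935120, so 16777216 ≥ 13935120.
Suppose the result is true for m = i, so 2^i ≥ 42i^4 + 22i.
Then 2^(i + 1) = 2·(2^i) ≥ 2·(42i^4 + 22i).
Also, for i ≥ 24 we have 2·(42i^4 + 22i) ≥ 42(i+1)^4 + 22(i+1), since 2·(42i^4 + 22i) − (42(i+1)^4 + 22(i+1)) = 42i^4 - 168i^3 - 252i^2 - 146i - 64, which is nonnegative for all i ≥ 24.
Combining, 2^(i + 1) ≥ 42(i+1)^4 + 22(i+1).
This completes the induction.
Hence the smallest such N is 24.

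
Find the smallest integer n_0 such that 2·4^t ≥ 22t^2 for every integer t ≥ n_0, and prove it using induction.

n_0 = 4

At t = 3: 128 < 198, so the inequality fails and n_0 ≥ 4. We prove 2·4^t ≥ 22t^2 for all t ≥ 4.
When t = 4: 2·4^t = 512 and 22t^2 = 352, so 512 ≥ 352.
For the inductive step, assume it holds for an arbitrary m ≥ 4, so 2·4^m ≥ 22m^2.
Then 2·4^(m + 1) = 4·(2·4^m) ≥ 4·(22m^2).
Also, for m ≥ 4 we have 4·(22m^2) ≥ 22(m+1)^2, since 4 ≥ (1 + 1/m)^2 for all m ≥ 4.
Combining, 2·4^(m + 1) ≥ 22(m+1)^2.
By the principle of mathematical induction, the result holds for all t ≥ 4.
Hence the smallest such n_0 is 4.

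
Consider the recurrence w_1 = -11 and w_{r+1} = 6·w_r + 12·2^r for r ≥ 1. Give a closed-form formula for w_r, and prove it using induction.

Computing the first terms: w_1 = -11, w_2 = -42, w_3 = -204. This suggests w_r = -3·2^r - 5·6^(r - 1).
Base step (r = 1): the formula gives -11 = -11 = w_1.
Suppose the result is true for r = k, so w_k = -3·2^k - 5·6^(k - 1).
Then w_{k+1} = 6·w_k + 12·2^k = 6·(-3·2^k - 5·6^(k - 1)) + 12·2^k = -3·2^(k + 1) - 5·6^k = -3·2^(k+1) - 5·6^((k+1) - 1),
which is the claimed formula at r = k+1.
By induction, the statement is established for all r ≥ 1.

w_r = -3·2^r - 5·6^(r - 1)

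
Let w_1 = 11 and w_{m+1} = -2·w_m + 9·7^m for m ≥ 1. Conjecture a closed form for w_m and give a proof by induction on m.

Computing the first terms: w_1 = 11, w_2 = 41, w_3 = 359. This suggests w_m = (-2)^(m + 1) + 7^m.
When m = 1: the formula gives 11 = 11 = w_1.
Suppose the result is true for m = p, so w_p = (-2)^(p + 1) + 7^p.
Then w_{p+1} = -2·w_p + 9·7^p = -2·((-2)^(p + 1) + 7^p) + 9·7^p = (-2)^(p + 2) + 7^(p + 1) = (-2)^((p+1) + 1) + 7^(p+1),
which is the claimed formula at m = p+1.
This completes the induction.

w_m = (-2)^(m + 1) + 7^m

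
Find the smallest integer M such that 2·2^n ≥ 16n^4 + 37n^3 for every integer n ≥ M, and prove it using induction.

M = 21

At n = 20: 2097152 < 2856000, so the inequality fails and M ≥ 21. We prove 2·2^n ≥ 16n^4 + 37n^3 for all n ≥ 21.
Base case (n = 21): 2·2^n = 4194304 and 16n^4 + 37n^3 = 3454353, so 4194304 ≥ 3454353.
Suppose the result is true for n = i, so 2·2^i ≥ 16i^4 + 37i^3.
Then 2·2^(i + 1) = 2·(2·2^i) ≥ 2·(16i^4 + 37i^3).
Also, for i ≥ 21 we have 2·(16i^4 + 37i^3) ≥ 16(i+1)^4 + 37(i+1)^3, since 2·(16i^4 + 37i^3) − (16(i+1)^4 + 37(i+1)^3) = 16i^4 - 27i^3 - 207i^2 - 175i - 53, which is nonnegative for all i ≥ 21.
Combining, 2·2^(i + 1) ≥ 16(i+1)^4 + 37(i+1)^3.
By induction, the statement is established for all n ≥ 21.
Hence the smallest such M is 21.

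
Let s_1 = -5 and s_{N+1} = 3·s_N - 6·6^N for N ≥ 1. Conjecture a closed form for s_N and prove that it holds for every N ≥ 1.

s_N = 7·3^(N - 1) - 2·6^N

Computing the first terms: s_1 = -5, s_2 = -51, s_3 = -369. This suggests s_N = 7·3^(N - 1) - 2·6^N.
For the base case N = 1: the formula gives -5 = -5 = s_1.
Suppose the result is true for N = p, so s_p = 7·3^(p - 1) - 2·6^p.
Then s_{p+1} = 3·s_p - 6·6^p = 3·(7·3^(p - 1) - 2·6^p) - 6·6^p = 7·3^p - 2·6^(p + 1) = 7·3^((p+1) - 1) - 2·6^(p+1),
which is the claimed formula at N = p+1.
By induction, the statement is established for all N ≥ 1.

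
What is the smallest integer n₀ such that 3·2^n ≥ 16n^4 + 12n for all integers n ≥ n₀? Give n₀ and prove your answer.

n₀ = 20

At n = 19: 1572864 < 2085364, so the inequality fails and n₀ ≥ 20. We prove 3·2^n ≥ 16n^4 + 12n for all n ≥ 20.
Base step (n = 20): 3·2^n = 3145728 and 16n^4 + 12n = 2560240, so 3145728 ≥ 2560240.
For the inductive step, assume it holds for an arbitrary r ≥ 20, so 3·2^r ≥ 16r^4 + 12r.
Then 3·2^(r + 1) = 2·(3·2^r) ≥ 2·(16r^4 + 12r).
Also, for r ≥ 20 we have 2·(16r^4 + 12r) ≥ 16(r+1)^4 + 12(r+1), since 2·(16r^4 + 12r) − (16(r+1)^4 + 12(r+1)) = 16r^4 - 64r^3 - 96r^2 - 52r - 28, which is nonnegative for all r ≥ 20.
Combining, 3·2^(r + 1) ≥ 16(r+1)^4 + 12(r+1).
By induction, the statement is established for all n ≥ 20.
Hence the smallest such n₀ is 20.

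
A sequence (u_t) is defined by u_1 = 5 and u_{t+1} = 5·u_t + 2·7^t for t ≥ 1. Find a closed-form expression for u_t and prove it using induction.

Computing the first terms: u_1 = 5, u_2 = 39, u_3 = 293. This suggests u_t = -2·5^(t - 1) + 7^t.
Base case (t = 1): the formula gives 5 = 5 = u_1.
Inductive step: assume the claim holds for t = i, so u_i = -2·5^(i - 1) + 7^i.
Then u_{i+1} = 5·u_i + 2·7^i = 5·(-2·5^(i - 1) + 7^i) + 2·7^i = -2·5^i + 7^(i + 1) = -2·5^((i+1) - 1) + 7^(i+1),
which is the claimed formula at t = i+1.
This completes the induction.

u_t = -2·5^(t - 1) + 7^t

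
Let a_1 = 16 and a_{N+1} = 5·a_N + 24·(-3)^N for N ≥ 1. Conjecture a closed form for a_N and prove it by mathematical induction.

Computing the first terms: a_1 = 16, a_2 = 8, a_3 = 256. This suggests a_N = (-3)^(N + 1) + 7·5^(N - 1).
Base case (N = 1): the formula gives 16 = 16 = a_1.
Inductive step: assume the claim holds for N = i, so a_i = (-3)^(i + 1) + 7·5^(i - 1).
Then a_{i+1} = 5·a_i + 24·(-3)^i = 5·((-3)^(i + 1) + 7·5^(i - 1)) + 24·(-3)^i = (-3)^(i + 2) + 7·5^i = (-3)^((i+1) + 1) + 7·5^((i+1) - 1),
which is the claimed formula at N = i+1.
This completes the induction.

a_N = (-3)^(N + 1) + 7·5^(N - 1)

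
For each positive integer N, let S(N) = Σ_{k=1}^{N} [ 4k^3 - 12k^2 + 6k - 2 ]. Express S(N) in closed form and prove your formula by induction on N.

We claim S(N) = N(N^3 - 2N^2 - 2N - 1) for all N ≥ 1.
Base step (N = 1): S(1) = -4, and the closed form gives -4. They agree.
Suppose the result is true for N = k, so S(k) = k(k^3 - 2k^2 - 2k - 1).
Then S(k+1) = S(k) + (4k^3 - 6k - 4) = (k(k^3 - 2k^2 - 2k - 1)) + (4k^3 - 6k - 4).
Simplifying, S(k+1) = (k + 1)(k^3 + k^2 - 3k - 4) = (k+1)((k+1)^3 - 2(k+1)^2 - 2(k+1) - 1),
which is the closed form with N = k+1.
Hence, by induction on N, the claim holds for every N ≥ 1.

S(N) = N(N^3 - 2N^2 - 2N - 1)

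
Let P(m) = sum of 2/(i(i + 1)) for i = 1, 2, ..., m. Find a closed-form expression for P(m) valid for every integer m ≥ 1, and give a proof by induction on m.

P(m) = 2m/(m + 1)

We claim P(m) = 2m/(m + 1) for all m ≥ 1.
For the base case m = 1: P(1) = 1, and the closed form gives 1. They agree.
For the inductive step, assume it holds for an arbitrary i ≥ 1, so P(i) = 2i/(i + 1).
Then P(i+1) = P(i) + (2/((i + 1)(i + 2))) = (2i/(i + 1)) + (2/((i + 1)(i + 2))).
Simplifying, P(i+1) = 2(i + 1)/(i + 2) = 2(i+1)/((i+1) + 1),
which is the closed form with m = i+1.
Hence, by induction on m, the claim holds for every m ≥ 1.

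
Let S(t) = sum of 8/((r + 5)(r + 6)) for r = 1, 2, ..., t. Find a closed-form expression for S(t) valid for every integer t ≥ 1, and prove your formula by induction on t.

S(t) = 4t/(3(t + 6))

We claim S(t) = 4t/(3(t + 6)) for all t ≥ 1.
When t = 1: S(1) = 4/21, and the closed form gives 4/21. They agree.
Inductive step: assume the claim holds for t = r, so S(r) = 4r/(3(r + 6)).
Then S(r+1) = S(r) + (8/((r + 6)(r + 7))) = (4r/(3(r + 6))) + (8/((r + 6)(r + 7))).
Simplifying, S(r+1) = 4(r + 1)/(3(r + 7)) = 4(r+1)/(3((r+1) + 6)),
which is the closed form with t = r+1.
Hence, by induction on t, the claim holds for every t ≥ 1.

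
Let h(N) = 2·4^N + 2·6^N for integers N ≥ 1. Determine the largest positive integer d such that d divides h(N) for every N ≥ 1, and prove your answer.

Computing the first values: h(1) = 20 and h(2) = 104; gcd(20, 104) = 4, so d ≤ 4.
We prove 4 | 2·4^N + 2·6^N for all N ≥ 1 by induction on N.
Base case (N = 1): h(1) = 20 = 4·(5), so 4 | h(1).
Inductive step: assume the claim holds for N = k, i.e. 4 | h(k). Then
h(k+1) − 6·h(k) = (2·4^(k+1) + 2·6^(k+1)) − 6·(2·4^k + 2·6^k) = (2)·4^k·(4 − 6) = (-4)·4^k. Since 4 | h(k) by the inductive hypothesis, 4 | 6·h(k); and 4 | -4 since -4 = 4·-1. Therefore 4 | h(k+1).
This completes the induction.
Therefore the largest such d is 4.

d = 4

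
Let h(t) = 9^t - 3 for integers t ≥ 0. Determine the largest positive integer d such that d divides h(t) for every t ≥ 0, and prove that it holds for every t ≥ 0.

Computing the first values: h(0) = -2 and h(1) = 6; gcd(-2, 6) = 2, so d ≤ 2.
We prove 2 | 9^t - 3 for all t ≥ 0 by induction on t.
When t = 0: h(0) = -2 = 2·(-1), so 2 | h(0).
Suppose the result is true for t = k, i.e. 2 | h(k). Then
h(k+1) = 9^(k+1) - 3 = 9·(9^k - 3) + 24 = 9·h(k) + 24. The first term is divisible by 2 by the inductive hypothesis, and 24 is divisible by 2. Hence 2 | h(k+1).
This completes the induction.
Therefore the largest such d is 2.

d = 2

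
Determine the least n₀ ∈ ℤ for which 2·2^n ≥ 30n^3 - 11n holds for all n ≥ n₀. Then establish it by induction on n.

n₀ = 16

At n = 15: 65536 < 101085, so the inequality fails and n₀ ≥ 16. We prove 2·2^n ≥ 30n^3 - 11n for all n ≥ 16.
For the base case n = 16: 2·2^n = 131072 and 30n^3 - 11n = 122704, so 131072 ≥ 122704.
Suppose the result is true for n = m, so 2·2^m ≥ 30m^3 - 11m.
Then 2·2^(m + 1) = 2·(2·2^m) ≥ 2·(30m^3 - 11m).
Also, for m ≥ 16 we have 2·(30m^3 - 11m) ≥ 30(m+1)^3 - 11(m+1), since 2·(30m^3 - 11m) − (30(m+1)^3 - 11(m+1)) = 30m^3 - 90m^2 - 101m - 19, which is nonnegative for all m ≥ 16.
Combining, 2·2^(m + 1) ≥ 30(m+1)^3 - 11(m+1).
By the principle of mathematical induction, the result holds for all n ≥ 16.
Hence the smallest such n₀ is 16.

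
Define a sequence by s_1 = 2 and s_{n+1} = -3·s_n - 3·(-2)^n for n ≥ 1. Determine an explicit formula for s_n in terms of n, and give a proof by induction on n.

s_n = -3(-2)^n - 4(-3)^(n - 1)

Computing the first terms: s_1 = 2, s_2 = 0, s_3 = -12. This suggests s_n = -3(-2)^n - 4(-3)^(n - 1).
For the base case n = 1: the formula gives 2 = 2 = s_1.
Suppose the result is true for n = k, so s_k = -3(-2)^k - 4(-3)^(k - 1).
Then s_{k+1} = -3·s_k - 3·(-2)^k = -3·(-3(-2)^k - 4(-3)^(k - 1)) - 3·(-2)^k = -3(-2)^(k + 1) - 4(-3)^k = -3(-2)^(k+1) - 4(-3)^((k+1) - 1),
which is the claimed formula at n = k+1.
Hence, by induction on n, the claim holds for every n ≥ 1.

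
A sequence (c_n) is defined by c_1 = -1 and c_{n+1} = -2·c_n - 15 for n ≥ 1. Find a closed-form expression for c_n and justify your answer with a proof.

c_n = (-2)^(n + 1) - 5

Computing the first terms: c_1 = -1, c_2 = -13, c_3 = 11. This suggests c_n = (-2)^(n + 1) - 5.
For the base case n = 1: the formula gives -1 = -1 = c_1.
For the inductive step, assume it holds for an arbitrary i ≥ 1, so c_i = (-2)^(i + 1) - 5.
Then c_{i+1} = -2·c_i - 15 = -2·((-2)^(i + 1) - 5) - 15 = (-2)^(i + 2) - 5 = (-2)^((i+1) + 1) - 5,
which is the claimed formula at n = i+1.
By induction, the statement is established for all n ≥ 1.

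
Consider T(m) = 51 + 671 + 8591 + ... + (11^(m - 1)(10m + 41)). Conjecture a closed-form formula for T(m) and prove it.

We claim T(m) = 11^m(m + 4) - 4 for all m ≥ 1.
When m = 1: T(1) = 51, and the closed form gives 51. They agree.
Suppose the result is true for m = j, so T(j) = 11^j(j + 4) - 4.
Then T(j+1) = T(j) + (11^j(10j + 51)) = (11^j(j + 4) - 4) + (11^j(10j + 51)).
Simplifying, T(j+1) = 11·11^j·j + 55·11^j - 4 = 11^(j+1)((j+1) + 4) - 4,
which is the closed form with m = j+1.
This completes the induction.

T(m) = 11^m(m + 4) - 4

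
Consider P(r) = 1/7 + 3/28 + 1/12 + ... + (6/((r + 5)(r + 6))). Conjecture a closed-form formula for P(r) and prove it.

P(r) = r/(r + 6)

We claim P(r) = r/(r + 6) for all r ≥ 1.
When r = 1: P(1) = 1/7, and the closed form gives 1/7. They agree.
Inductive step: suppose the statement holds for some k ≥ 1, so P(k) = k/(k + 6).
Then P(k+1) = P(k) + (6/((k + 6)(k + 7))) = (k/(k + 6)) + (6/((k + 6)(k + 7))).
Simplifying, P(k+1) = (k + 1)/(k + 7) = (k+1)/((k+1) + 6),
which is the closed form with r = k+1.
By induction, the statement is established for all r ≥ 1.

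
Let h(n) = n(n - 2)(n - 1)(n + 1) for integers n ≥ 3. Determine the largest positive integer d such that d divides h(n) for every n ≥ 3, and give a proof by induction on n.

d = 24

Computing the first values: h(3) = 24 and h(4) = 120; gcd(24, 120) = 24, so d ≤ 24.
We prove 24 | n(n - 2)(n - 1)(n + 1) for all n ≥ 3 by induction on n.
Base step (n = 3): h(3) = 24 = 24·(1), so 24 | h(3).
Inductive step: suppose the statement holds for some r ≥ 3, i.e. 24 | h(r). Then
h(r+1) − h(r) = (r-1)·r·(r+1)·(r+2) − (r-2)·(r-1)·r·(r+1) = (r-1)·r·(r+1)·[(r+2) − (r-2)] = 4·(r-1)·r·(r+1). The product of 3 consecutive integers is divisible by (3)! = 6, so h(r+1) − h(r) is divisible by 4·6 = 24. By the inductive hypothesis 24 | h(r), hence 24 | h(r+1).
Hence, by induction on n, the claim holds for every n ≥ 3.
Therefore the largest such d is 24.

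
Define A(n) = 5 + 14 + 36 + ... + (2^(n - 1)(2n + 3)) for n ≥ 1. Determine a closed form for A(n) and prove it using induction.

We claim A(n) = 2^n(2n + 1) - 1 for all n ≥ 1.
Base step (n = 1): A(1) = 5, and the closed form gives 5. They agree.
Inductive step: suppose the statement holds for some m ≥ 1, so A(m) = 2^m(2m + 1) - 1.
Then A(m+1) = A(m) + (2^m(2m + 5)) = (2^m(2m + 1) - 1) + (2^m(2m + 5)).
Simplifying, A(m+1) = 4·2^m·m + 6·2^m - 1 = 2^(m+1)(2(m+1) + 1) - 1,
which is the closed form with n = m+1.
By induction, the statement is established for all n ≥ 1.

A(n) = 2^n(2n + 1) - 1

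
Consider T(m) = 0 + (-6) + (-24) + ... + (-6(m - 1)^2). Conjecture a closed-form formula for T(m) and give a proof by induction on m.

We claim T(m) = -m(m - 1)(2m - 1) for all m ≥ 1.
When m = 1: T(1) = 0, and the closed form gives 0. They agree.
Suppose the result is true for m = j, so T(j) = j(-2j^2 + 3j - 1).
Then T(j+1) = T(j) + (-6j^2) = (j(-2j^2 + 3j - 1)) + (-6j^2).
Simplifying, T(j+1) = -j(j + 1)(2j + 1) = -(j+1)((j+1) - 1)(2(j+1) - 1),
which is the closed form with m = j+1.
By induction, the statement is established for all m ≥ 1.

T(m) = -m(m - 1)(2m - 1)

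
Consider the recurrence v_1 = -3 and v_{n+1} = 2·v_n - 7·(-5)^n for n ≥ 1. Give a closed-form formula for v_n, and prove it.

Computing the first terms: v_1 = -3, v_2 = 29, v_3 = -117. This suggests v_n = (-5)^n + 2^n.
For the base case n = 1: the formula gives -3 = -3 = v_1.
For the inductive step, assume it holds for an arbitrary k ≥ 1, so v_k = (-5)^k + 2^k.
Then v_{k+1} = 2·v_k - 7·(-5)^k = 2·((-5)^k + 2^k) - 7·(-5)^k = (-5)^(k + 1) + 2^(k + 1),
which is the claimed formula at n = k+1.
By induction, the statement is established for all n ≥ 1.

v_n = (-5)^n + 2^n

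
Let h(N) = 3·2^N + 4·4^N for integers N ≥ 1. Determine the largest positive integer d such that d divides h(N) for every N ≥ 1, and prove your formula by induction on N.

d = 2

Computing the first values: h(1) = 22 and h(2) = 76; gcd(22, 76) = 2, so d ≤ 2.
We prove 2 | 3·2^N + 4·4^N for all N ≥ 1 by induction on N.
Base step (N = 1): h(1) = 22 = 2·(11), so 2 | h(1).
Inductive step: suppose the statement holds for some k ≥ 1, i.e. 2 | h(k). Then
h(k+1) − 4·h(k) = (3·2^(k+1) + 4·4^(k+1)) − 4·(3·2^k + 4·4^k) = (3)·2^k·(2 − 4) = (-6)·2^k. Since 2 | h(k) by the inductive hypothesis, 2 | 4·h(k); and 2 | -6 since -6 = 2·-3. Therefore 2 | h(k+1).
By induction, the statement is established for all N ≥ 1.
Therefore the largest such d is 2.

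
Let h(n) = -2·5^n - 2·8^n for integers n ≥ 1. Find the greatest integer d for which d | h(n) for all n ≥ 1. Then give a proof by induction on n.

d = 2

Computing the first values: h(1) = -26 and h(2) = -178; gcd(-26, -178) = 2, so d ≤ 2.
We prove 2 | -2·5^n - 2·8^n for all n ≥ 1 by induction on n.
When n = 1: h(1) = -26 = 2·(-13), so 2 | h(1).
For the inductive step, assume it holds for an arbitrary p ≥ 1, i.e. 2 | h(p). Then
h(p+1) − 8·h(p) = (-2·5^(p+1) - 2·8^(p+1)) − 8·(-2·5^p - 2·8^p) = (-2)·5^p·(5 − 8) = (6)·5^p. Since 2 | h(p) by the inductive hypothesis, 2 | 8·h(p); and 2 | 6 since 6 = 2·3. Therefore 2 | h(p+1).
This completes the induction.
Therefore the largest such d is 2.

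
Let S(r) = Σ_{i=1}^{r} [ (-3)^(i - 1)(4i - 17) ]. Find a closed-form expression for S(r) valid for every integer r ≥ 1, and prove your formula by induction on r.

S(r) = (-3)^r(-r + 4) - 4

We claim S(r) = (-3)^r(-r + 4) - 4 for all r ≥ 1.
Base step (r = 1): S(1) = -13, and the closed form gives -13. They agree.
Suppose the result is true for r = i, so S(i) = (-3)^i(-i + 4) - 4.
Then S(i+1) = S(i) + ((-3)^i(4i - 13)) = ((-3)^i(-i + 4) - 4) + ((-3)^i(4i - 13)).
Simplifying, S(i+1) = 3(-3)^i·i - 9(-3)^i - 4 = (-3)^(i+1)(-(i+1) + 4) - 4,
which is the closed form with r = i+1.
This completes the induction.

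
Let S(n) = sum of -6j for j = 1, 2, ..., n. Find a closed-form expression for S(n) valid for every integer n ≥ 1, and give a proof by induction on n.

We claim S(n) = -3n(n + 1) for all n ≥ 1.
When n = 1: S(1) = -6, and the closed form gives -6. They agree.
For the inductive step, assume it holds for an arbitrary j ≥ 1, so S(j) = 3j(-j - 1).
Then S(j+1) = S(j) + (-6j - 6) = (3j(-j - 1)) + (-6j - 6).
Simplifying, S(j+1) = -3(j + 1)(j + 2) = -3(j+1)((j+1) + 1),
which is the closed form with n = j+1.
By induction, the statement is established for all n ≥ 1.

S(n) = -3n(n + 1)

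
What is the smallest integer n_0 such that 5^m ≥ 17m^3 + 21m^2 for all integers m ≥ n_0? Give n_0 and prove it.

At m = 4: 625 < 1424, so the inequality fails and n_0 ≥ 5. We prove 5^m ≥ 17m^3 + 21m^2 for all m ≥ 5.
Base step (m = 5): 5^m = 3125 and 17m^3 + 21m^2 = 2650, so 3125 ≥ 2650.
For the inductive step, assume it holds for an arbitrary r ≥ 5, so 5^r ≥ 17r^3 + 21r^2.
Then 5^(r + 1) = 5·(5^r) ≥ 5·(17r^3 + 21r^2).
Also, for r ≥ 5 we have 5·(17r^3 + 21r^2) ≥ 17(r+1)^3 + 21(r+1)^2, since 5·(17r^3 + 21r^2) − (17(r+1)^3 + 21(r+1)^2) = 68r^3 + 33r^2 - 93r - 38, which is nonnegative for all r ≥ 5.
Combining, 5^(r + 1) ≥ 17(r+1)^3 + 21(r+1)^2.
This completes the induction.
Hence the smallest such n_0 is 5.

n_0 = 5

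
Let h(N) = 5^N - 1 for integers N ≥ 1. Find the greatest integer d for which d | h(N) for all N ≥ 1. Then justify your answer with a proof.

Computing the first values: h(1) = 4 and h(2) = 24; gcd(4, 24) = 4, so d ≤ 4.
We prove 4 | 5^N - 1 for all N ≥ 1 by induction on N.
Base step (N = 1): h(1) = 4 = 4·(1), so 4 | h(1).
For the inductive step, assume it holds for an arbitrary j ≥ 1, i.e. 4 | h(j). Then
5^{j+1} − 1^{j+1} = 5·5^j − 1·1^j = 5·(5^j − 1^j) + (4)·1^j. The first term is divisible by 4 by the inductive hypothesis, and the second term (4)·1^j is divisible by 4 since 4 | 4. Hence 4 | h(j+1).
This completes the induction.
Therefore the largest such d is 4.

d = 4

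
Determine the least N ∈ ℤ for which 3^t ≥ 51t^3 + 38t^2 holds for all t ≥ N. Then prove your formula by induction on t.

At t = 9: 19683 < 40257, so the inequality fails and N ≥ 10. We prove 3^t ≥ 51t^3 + 38t^2 for all t ≥ 10.
Base step (t = 10): 3^t = 59049 and 51t^3 + 38t^2 = 54800, so 59049 ≥ 54800.
Inductive step: suppose the statement holds for some j ≥ 10, so 3^j ≥ 51j^3 + 38j^2.
Then 3^(j + 1) = 3·(3^j) ≥ 3·(51j^3 + 38j^2).
Also, for j ≥ 10 we have 3·(51j^3 + 38j^2) ≥ 51(j+1)^3 + 38(j+1)^2, since 3·(51j^3 + 38j^2) − (51(j+1)^3 + 38(j+1)^2) = 102j^3 - 77j^2 - 229j - 89, which is nonnegative for all j ≥ 10.
Combining, 3^(j + 1) ≥ 51(j+1)^3 + 38(j+1)^2.
Hence, by induction on t, the claim holds for every t ≥ 10.
Hence the smallest such N is 10.

N = 10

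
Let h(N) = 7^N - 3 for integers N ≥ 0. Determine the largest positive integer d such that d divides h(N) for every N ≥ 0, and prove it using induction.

d = 2

Computing the first values: h(0) = -2 and h(1) = 4; gcd(-2, 4) = 2, so d ≤ 2.
We prove 2 | 7^N - 3 for all N ≥ 0 by induction on N.
For the base case N = 0: h(0) = -2 = 2·(-1), so 2 | h(0).
Inductive step: suppose the statement holds for some r ≥ 0, i.e. 2 | h(r). Then
h(r+1) = 7^(r+1) - 3 = 7·(7^r - 3) + 18 = 7·h(r) + 18. The first term is divisible by 2 by the inductive hypothesis, and 18 is divisible by 2. Hence 2 | h(r+1).
Hence, by induction on N, the claim holds for every N ≥ 0.
Therefore the largest such d is 2.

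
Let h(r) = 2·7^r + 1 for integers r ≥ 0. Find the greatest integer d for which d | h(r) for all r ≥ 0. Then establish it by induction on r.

d = 3

Computing the first values: h(0) = 3 and h(1) = 15; gcd(3, 15) = 3, so d ≤ 3.
We prove 3 | 2·7^r + 1 for all r ≥ 0 by induction on r.
Base step (r = 0): h(0) = 3 = 3·(1), so 3 | h(0).
Inductive step: assume the claim holds for r = m, i.e. 3 | h(m). Then
h(m+1) = 2·7^(m+1) + 1 = 7·(2·7^m + 1) - 6 = 7·h(m) - 6. The first term is divisible by 3 by the inductive hypothesis, and -6 is divisible by 3. Hence 3 | h(m+1).
By induction, the statement is established for all r ≥ 0.
Therefore the largest such d is 3.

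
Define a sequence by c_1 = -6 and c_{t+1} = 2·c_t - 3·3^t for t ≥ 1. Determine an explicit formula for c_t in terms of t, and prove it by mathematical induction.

Computing the first terms: c_1 = -6, c_2 = -21, c_3 = -69. This suggests c_t = 3·2^(t - 1) - 3^(t + 1).
When t = 1: the formula gives -6 = -6 = c_1.
For the inductive step, assume it holds for an arbitrary k ≥ 1, so c_k = 3·2^(k - 1) - 3^(k + 1).
Then c_{k+1} = 2·c_k - 3·3^k = 2·(3·2^(k - 1) - 3^(k + 1)) - 3·3^k = 3·2^k - 3^(k + 2) = 3·2^((k+1) - 1) - 3^((k+1) + 1),
which is the claimed formula at t = k+1.
By induction, the statement is established for all t ≥ 1.

c_t = 3·2^(t - 1) - 3^(t + 1)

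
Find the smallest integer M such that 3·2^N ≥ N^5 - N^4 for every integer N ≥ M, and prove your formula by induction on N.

M = 20

At N = 19: 1572864 < 2345778, so the inequality fails and M ≥ 20. We prove 3·2^N ≥ N^5 - N^4 for all N ≥ 20.
Base case (N = 20): 3·2^N = 3145728 and N^5 - N^4 = 3040000, so 3145728 ≥ 3040000.
For the inductive step, assume it holds for an arbitrary r ≥ 20, so 3·2^r ≥ r^5 - r^4.
Then 3·2^(r + 1) = 2·(3·2^r) ≥ 2·(r^5 - r^4).
Also, for r ≥ 20 we have 2·(r^5 - r^4) ≥ (r+1)^5 - (r+1)^4, since 2·(r^5 - r^4) − ((r+1)^5 - (r+1)^4) = r^5 - 6r^4 - 6r^3 - 4r^2 - r, which is nonnegative for all r ≥ 20.
Combining, 3·2^(r + 1) ≥ (r+1)^5 - (r+1)^4.
By the principle of mathematical induction, the result holds for all N ≥ 20.
Hence the smallest such M is 20.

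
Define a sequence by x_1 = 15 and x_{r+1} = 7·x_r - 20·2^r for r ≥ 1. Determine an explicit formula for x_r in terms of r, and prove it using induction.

Computing the first terms: x_1 = 15, x_2 = 65, x_3 = 375. This suggests x_r = 2^(r + 2) + 7^r.
When r = 1: the formula gives 15 = 15 = x_1.
For the inductive step, assume it holds for an arbitrary m ≥ 1, so x_m = 2^(m + 2) + 7^m.
Then x_{m+1} = 7·x_m - 20·2^m = 7·(2^(m + 2) + 7^m) - 20·2^m = 2^(m + 3) + 7^(m + 1) = 2^((m+1) + 2) + 7^(m+1),
which is the claimed formula at r = m+1.
By induction, the statement is established for all r ≥ 1.

x_r = 2^(r + 2) + 7^r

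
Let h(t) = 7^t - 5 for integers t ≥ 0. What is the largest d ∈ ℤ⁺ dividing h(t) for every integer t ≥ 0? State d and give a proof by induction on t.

Computing the first values: h(0) = -4 and h(1) = 2; gcd(-4, 2) = 2, so d ≤ 2.
We prove 2 | 7^t - 5 for all t ≥ 0 by induction on t.
Base case (t = 0): h(0) = -4 = 2·(-2), so 2 | h(0).
Inductive step: assume the claim holds for t = j, i.e. 2 | h(j). Then
h(j+1) = 7^(j+1) - 5 = 7·(7^j - 5) + 30 = 7·h(j) + 30. The first term is divisible by 2 by the inductive hypothesis, and 30 is divisible by 2. Hence 2 | h(j+1).
This completes the induction.
Therefore the largest such d is 2.

d = 2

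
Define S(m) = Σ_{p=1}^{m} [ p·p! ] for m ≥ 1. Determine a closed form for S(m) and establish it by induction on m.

We claim S(m) = (m + 1)! - 1 for all m ≥ 1.
Base case (m = 1): S(1) = 1, and the closed form gives 1. They agree.
Inductive step: assume the claim holds for m = p, so S(p) = (p + 1)! - 1.
Then S(p+1) = S(p) + ((p + 1)(p + 1)!) = ((p + 1)! - 1) + ((p + 1)(p + 1)!).
Simplifying, S(p+1) = ((p+1) + 1)! - 1,
which is the closed form with m = p+1.
By the principle of mathematical induction, the result holds for all m ≥ 1.

S(m) = (m + 1)! - 1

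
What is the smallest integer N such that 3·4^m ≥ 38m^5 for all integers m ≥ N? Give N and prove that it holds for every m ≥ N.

N = 11

At m = 10: 3145728 < 3800000, so the inequality fails and N ≥ 11. We prove 3·4^m ≥ 38m^5 for all m ≥ 11.
Base case (m = 11): 3·4^m = 12582912 and 38m^5 = 6119938, so 12582912 ≥ 6119938.
Suppose the result is true for m = k, so 3·4^k ≥ 38k^5.
Then 3·4^(k + 1) = 4·(3·4^k) ≥ 4·(38k^5).
Also, for k ≥ 11 we have 4·(38k^5) ≥ 38(k+1)^5, since 4 ≥ (1 + 1/k)^5 for all k ≥ 11.
Combining, 3·4^(k + 1) ≥ 38(k+1)^5.
By induction, the statement is established for all m ≥ 11.
Hence the smallest such N is 11.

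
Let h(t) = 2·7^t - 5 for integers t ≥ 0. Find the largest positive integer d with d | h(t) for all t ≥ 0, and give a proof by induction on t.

Computing the first values: h(0) = -3 and h(1) = 9; gcd(-3, 9) = 3, so d ≤ 3.
We prove 3 | 2·7^t - 5 for all t ≥ 0 by induction on t.
Base step (t = 0): h(0) = -3 = 3·(-1), so 3 | h(0).
Suppose the result is true for t = j, i.e. 3 | h(j). Then
h(j+1) = 2·7^(j+1) - 5 = 7·(2·7^j - 5) + 30 = 7·h(j) + 30. The first term is divisible by 3 by the inductive hypothesis, and 30 is divisible by 3. Hence 3 | h(j+1).
By induction, the statement is established for all t ≥ 0.
Therefore the largest such d is 3.

d = 3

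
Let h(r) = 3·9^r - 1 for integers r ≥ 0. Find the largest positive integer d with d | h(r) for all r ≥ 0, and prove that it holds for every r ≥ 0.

d = 2

Computing the first values: h(0) = 2 and h(1) = 26; gcd(2, 26) = 2, so d ≤ 2.
We prove 2 | 3·9^r - 1 for all r ≥ 0 by induction on r.
For the base case r = 0: h(0) = 2 = 2·(1), so 2 | h(0).
Inductive step: suppose the statement holds for some j ≥ 0, i.e. 2 | h(j). Then
h(j+1) = 3·9^(j+1) - 1 = 9·(3·9^j - 1) + 8 = 9·h(j) + 8. The first term is divisible by 2 by the inductive hypothesis, and 8 is divisible by 2. Hence 2 | h(j+1).
By induction, the statement is established for all r ≥ 0.
Therefore the largest such d is 2.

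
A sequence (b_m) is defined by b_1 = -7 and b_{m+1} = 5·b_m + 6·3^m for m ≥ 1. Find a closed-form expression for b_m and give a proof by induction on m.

b_m = -3^(m + 1) + 2·5^(m - 1)

Computing the first terms: b_1 = -7, b_2 = -17, b_3 = -31. This suggests b_m = -3^(m + 1) + 2·5^(m - 1).
Base step (m = 1): the formula gives -7 = -7 = b_1.
For the inductive step, assume it holds for an arbitrary p ≥ 1, so b_p = -3^(p + 1) + 2·5^(p - 1).
Then b_{p+1} = 5·b_p + 6·3^p = 5·(-3^(p + 1) + 2·5^(p - 1)) + 6·3^p = -3^(p + 2) + 2·5^p = -3^((p+1) + 1) + 2·5^((p+1) - 1),
which is the claimed formula at m = p+1.
Hence, by induction on m, the claim holds for every m ≥ 1.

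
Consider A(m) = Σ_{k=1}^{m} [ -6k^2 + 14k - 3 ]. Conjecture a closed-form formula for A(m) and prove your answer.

A(m) = -m(2m^2 - 4m - 3)

We claim A(m) = -m(2m^2 - 4m - 3) for all m ≥ 1.
When m = 1: A(1) = 5, and the closed form gives 5. They agree.
Inductive step: assume the claim holds for m = k, so A(k) = k(-2k^2 + 4k + 3).
Then A(k+1) = A(k) + (-6k^2 + 2k + 5) = (k(-2k^2 + 4k + 3)) + (-6k^2 + 2k + 5).
Simplifying, A(k+1) = -(k + 1)(2k^2 - 5) = -(k+1)(2(k+1)^2 - 4(k+1) - 3),
which is the closed form with m = k+1.
Hence, by induction on m, the claim holds for every m ≥ 1.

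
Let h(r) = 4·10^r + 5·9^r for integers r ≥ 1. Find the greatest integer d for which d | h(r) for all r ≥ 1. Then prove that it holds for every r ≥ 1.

Computing the first values: h(1) = 85 and h(2) = 805; gcd(85, 805) = 5, so d ≤ 5.
We prove 5 | 4·10^r + 5·9^r for all r ≥ 1 by induction on r.
Base step (r = 1): h(1) = 85 = 5·(17), so 5 | h(1).
Inductive step: suppose the statement holds for some i ≥ 1, i.e. 5 | h(i). Then
h(i+1) − 10·h(i) = (4·10^(i+1) + 5·9^(i+1)) − 10·(4·10^i + 5·9^i) = (5)·9^i·(9 − 10) = (-5)·9^i. Since 5 | h(i) by the inductive hypothesis, 5 | 10·h(i); and 5 | -5 since -5 = 5·-1. Therefore 5 | h(i+1).
This completes the induction.
Therefore the largest such d is 5.

d = 5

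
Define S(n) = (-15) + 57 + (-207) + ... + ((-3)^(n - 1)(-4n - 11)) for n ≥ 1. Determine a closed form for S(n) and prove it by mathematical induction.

We claim S(n) = (-3)^n(n + 3) - 3 for all n ≥ 1.
For the base case n = 1: S(1) = -15, and the closed form gives -15. They agree.
Inductive step: assume the claim holds for n = m, so S(m) = (-3)^m(m + 3) - 3.
Then S(m+1) = S(m) + ((-3)^m(-4m - 15)) = ((-3)^m(m + 3) - 3) + ((-3)^m(-4m - 15)).
Simplifying, S(m+1) = -3(-3)^m·m - 12(-3)^m - 3 = (-3)^(m+1)((m+1) + 3) - 3,
which is the closed form with n = m+1.
This completes the induction.

S(n) = (-3)^n(n + 3) - 3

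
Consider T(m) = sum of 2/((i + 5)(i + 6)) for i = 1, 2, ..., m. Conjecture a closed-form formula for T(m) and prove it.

T(m) = m/(3(m + 6))

We claim T(m) = m/(3(m + 6)) for all m ≥ 1.
For the base case m = 1: T(1) = 1/21, and the closed form gives 1/21. They agree.
Suppose the result is true for m = i, so T(i) = i/(3(i + 6)).
Then T(i+1) = T(i) + (2/((i + 6)(i + 7))) = (i/(3(i + 6))) + (2/((i + 6)(i + 7))).
Simplifying, T(i+1) = (i + 1)/(3(i + 7)) = (i+1)/(3((i+1) + 6)),
which is the closed form with m = i+1.
Hence, by induction on m, the claim holds for every m ≥ 1.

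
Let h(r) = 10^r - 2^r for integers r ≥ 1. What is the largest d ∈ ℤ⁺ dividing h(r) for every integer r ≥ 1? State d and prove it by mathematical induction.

Computing the first values: h(1) = 8 and h(2) = 96; gcd(8, 96) = 8, so d ≤ 8.
We prove 8 | 10^r - 2^r for all r ≥ 1 by induction on r.
Base case (r = 1): h(1) = 8 = 8·(1), so 8 | h(1).
Inductive step: suppose the statement holds for some j ≥ 1, i.e. 8 | h(j). Then
10^{j+1} − 2^{j+1} = 10·10^j − 2·2^j = 10·(10^j − 2^j) + (8)·2^j. The first term is divisible by 8 by the inductive hypothesis, and the second term (8)·2^j is divisible by 8 since 8 | 8. Hence 8 | h(j+1).
Hence, by induction on r, the claim holds for every r ≥ 1.
Therefore the largest such d is 8.

d = 8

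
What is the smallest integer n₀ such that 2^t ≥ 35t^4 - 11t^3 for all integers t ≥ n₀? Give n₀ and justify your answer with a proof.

At t = 23: 8388608 < 9660598, so the inequality fails and n₀ ≥ 24. We prove 2^t ≥ 35t^4 - 11t^3 for all t ≥ 24.
Base step (t = 24): 2^t = 16777216 and 35t^4 - 11t^3 = 11460096, so 16777216 ≥ 11460096.
Inductive step: suppose the statement holds for some r ≥ 24, so 2^r ≥ 35r^4 - 11r^3.
Then 2^(r + 1) = 2·(2^r) ≥ 2·(35r^4 - 11r^3).
Also, for r ≥ 24 we have 2·(35r^4 - 11r^3) ≥ 35(r+1)^4 - 11(r+1)^3, since 2·(35r^4 - 11r^3) − (35(r+1)^4 - 11(r+1)^3) = 35r^4 - 151r^3 - 177r^2 - 107r - 24, which is nonnegative for all r ≥ 24.
Combining, 2^(r + 1) ≥ 35(r+1)^4 - 11(r+1)^3.
By induction, the statement is established for all t ≥ 24.
Hence the smallest such n₀ is 24.

n₀ = 24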